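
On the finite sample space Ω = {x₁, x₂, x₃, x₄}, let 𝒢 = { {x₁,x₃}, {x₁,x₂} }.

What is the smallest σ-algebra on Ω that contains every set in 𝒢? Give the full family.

Begin from { {}, {x₁,x₂}, {x₁,x₃}, Ω } (that is, 𝒢 plus ∅ and Ω).
Round 1 adds 3:
  {x₂,x₄}  = complement {x₁,x₃}
  {x₃,x₄}  = complement {x₁,x₂}
  {x₁,x₂,x₃}  = {x₁,x₂} ∪ {x₁,x₃}
Round 2 adds 4:
  {x₄}  = complement {x₁,x₂,x₃}
  {x₁,x₂,x₄}  = {x₁,x₂} ∪ {x₂,x₄}
  {x₁,x₃,x₄}  = {x₃,x₄} ∪ {x₁,x₃}
  {x₂,x₃,x₄}  = {x₃,x₄} ∪ {x₂,x₄}
Round 3. New:
  {x₁}  = complement {x₂,x₃,x₄}
  {x₂}  = complement {x₁,x₃,x₄}
  {x₃}  = complement {x₁,x₂,x₄}
Round 4: 2 new —
  {x₁,x₄}  = {x₄} ∪ {x₁}
  {x₂,x₃}  = {x₃} ∪ {x₂}
Round 5: already closed under ᶜ and ∪.

Therefore σ(𝒢) = { {}, {x₁}, {x₂}, {x₃}, {x₄}, {x₁,x₂}, {x₁,x₃}, {x₁,x₄}, {x₂,x₃}, {x₂,x₄}, {x₃,x₄}, {x₁,x₂,x₃}, {x₁,x₂,x₄}, {x₁,x₃,x₄}, {x₂,x₃,x₄}, Ω } (|σ(𝒢)| = 16).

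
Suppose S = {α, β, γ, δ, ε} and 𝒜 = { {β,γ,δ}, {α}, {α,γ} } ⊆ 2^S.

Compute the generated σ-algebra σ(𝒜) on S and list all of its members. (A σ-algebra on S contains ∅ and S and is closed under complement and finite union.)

|σ(𝒜)| = 16.  σ(𝒜) = { ∅, {α}, {γ}, {ε}, {α,γ}, {α,ε}, {β,δ}, {γ,ε}, {α,β,δ}, {α,γ,ε}, {β,γ,δ}, {β,δ,ε}, {α,β,γ,δ}, {α,β,δ,ε}, {β,γ,δ,ε}, S }

Working:
Take S₀ = 𝒜 ∪ {∅, S} = { ∅, {α}, {α,γ}, {β,γ,δ}, S }.
Iteration 1 adds 4:
  {α,ε}  = ᶜ of {β,γ,δ}
  {β,δ,ε}  = ᶜ of {α,γ}
  {α,β,γ,δ}  = {β,γ,δ} ∪ {α,γ}
  {β,γ,δ,ε}  = ᶜ of {α}
  (now 9)
Iteration 2: 3 new —
  {ε}  = ᶜ of {α,β,γ,δ}
  {α,γ,ε}  = {α,γ} ∪ {α,ε}
  {α,β,δ,ε}  = {α,ε} ∪ {β,δ,ε}
  (now 12)
Iteration 3. New:
  {γ}  = ᶜ of {α,β,δ,ε}
  {β,δ}  = ᶜ of {α,γ,ε}
  (now 14)
Iteration 4 adds 2:
  {γ,ε}  = {γ} ∪ {ε}
  {α,β,δ}  = {β,δ} ∪ {α}
  (now 16)
Iteration 5: closed — nothing new.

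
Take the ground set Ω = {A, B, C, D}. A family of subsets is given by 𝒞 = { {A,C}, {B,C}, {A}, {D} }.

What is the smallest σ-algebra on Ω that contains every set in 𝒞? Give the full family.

σ(𝒞) (16 sets): { {}, {A}, {B}, {C}, {D}, {A,B}, {A,C}, {A,D}, {B,C}, {B,D}, {C,D}, {A,B,C}, {A,B,D}, {A,C,D}, {B,C,D}, Ω }

Working:
Initial family (6 sets): { {}, {A}, {D}, {A,C}, {B,C}, Ω }.
Step 1: 5 new —
  {A,D}  = complement {B,C}
  {B,D}  = complement {A,C}
  {A,B,C}  = complement {D}
  {A,C,D}  = {A,C} ∪ {D}
  {B,C,D}  = complement {A}
  [11 total]
Step 2. New:
  {B}  = complement {A,C,D}
  {A,B,D}  = {A,D} ∪ {B,D}
  [13 total]
Step 3. New:
  {C}  = complement {A,B,D}
  {A,B}  = {B} ∪ {A}
  [15 total]
Step 4. New:
  {C,D}  = complement {A,B}
  [16 total]
Step 5: already closed under ᶜ and ∪.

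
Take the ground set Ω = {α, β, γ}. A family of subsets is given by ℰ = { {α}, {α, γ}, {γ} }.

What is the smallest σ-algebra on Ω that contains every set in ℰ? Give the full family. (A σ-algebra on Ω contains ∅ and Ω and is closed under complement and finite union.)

Take S₀ = ℰ ∪ {∅, Ω} = { {}, {α}, {γ}, {α, γ}, Ω }.
Step 1 (3 new):
  {β}  = ᶜ of {α, γ}
  {α, β}  = ᶜ of {γ}
  {β, γ}  = ᶜ of {α}
  [8 total]
Step 2: stable.

σ(ℰ) = { {}, {α}, {β}, {γ}, {α, β}, {α, γ}, {β, γ}, Ω }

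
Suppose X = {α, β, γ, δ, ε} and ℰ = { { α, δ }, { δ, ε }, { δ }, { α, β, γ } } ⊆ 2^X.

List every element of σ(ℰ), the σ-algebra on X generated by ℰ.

Start: ℰ ∪ {∅, X} = { ∅, { δ }, { α, δ }, { δ, ε }, { α, β, γ }, X }.
Iteration 1 (4 new):
  { α, δ, ε }  = { δ, ε } ∪ { α, δ }
  { β, γ, ε }  = { α, δ }ᶜ
  { α, β, γ, δ }  = { α, δ } ∪ { α, β, γ }
  { α, β, γ, ε }  = { δ }ᶜ
  — 10 sets.
Iteration 2. New:
  { ε }  = { α, β, γ, δ }ᶜ
  { β, γ }  = { α, δ, ε }ᶜ
  { β, γ, δ, ε }  = { δ, ε } ∪ { β, γ, ε }
  — 13 sets.
Iteration 3: 2 new —
  { α }  = { β, γ, δ, ε }ᶜ
  { β, γ, δ }  = { β, γ } ∪ { δ }
  — 15 sets.
Iteration 4 (1 new):
  { α, ε }  = { β, γ, δ }ᶜ
  — 16 sets.
After Iteration 5 the family is unchanged; done.

Therefore σ(ℰ) = { ∅, { α }, { δ }, { ε }, { α, δ }, { α, ε }, { β, γ }, { δ, ε }, { α, β, γ }, { α, δ, ε }, { β, γ, δ }, { β, γ, ε }, { α, β, γ, δ }, { α, β, γ, ε }, { β, γ, δ, ε }, X } (|σ(ℰ)| = 16).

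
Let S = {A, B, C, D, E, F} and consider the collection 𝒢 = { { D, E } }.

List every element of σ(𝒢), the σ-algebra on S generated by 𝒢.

σ(𝒢) (4 sets): { {}, { D, E }, { A, B, C, F }, S }

Derivation:
Start: 𝒢 ∪ {∅, S} = { {}, { D, E }, S }.
Iteration 1 adds 1:
  { A, B, C, F }  = ᶜ of { D, E }
  |family| = 4
Iteration 2: already closed under ᶜ and ∪.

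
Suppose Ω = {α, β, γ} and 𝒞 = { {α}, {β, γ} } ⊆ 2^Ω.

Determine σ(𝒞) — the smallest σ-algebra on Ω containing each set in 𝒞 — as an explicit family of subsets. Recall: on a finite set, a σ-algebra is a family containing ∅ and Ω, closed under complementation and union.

Begin from { ∅, {α}, {β, γ}, Ω } (that is, 𝒞 plus ∅ and Ω).
Round 1: already closed under ᶜ and ∪.

Therefore σ(𝒞) = { ∅, {α}, {β, γ}, Ω } (|σ(𝒞)| = 4).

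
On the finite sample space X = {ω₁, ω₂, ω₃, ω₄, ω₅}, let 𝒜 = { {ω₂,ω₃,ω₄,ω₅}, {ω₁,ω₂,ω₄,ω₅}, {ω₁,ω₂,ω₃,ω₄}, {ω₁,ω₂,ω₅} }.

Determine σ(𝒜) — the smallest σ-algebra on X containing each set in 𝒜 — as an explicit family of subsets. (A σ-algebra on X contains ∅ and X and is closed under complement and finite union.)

Answer: σ(𝒜) = { {}, {ω₁}, {ω₂}, {ω₃}, {ω₄}, {ω₅}, {ω₁,ω₂}, {ω₁,ω₃}, {ω₁,ω₄}, {ω₁,ω₅}, {ω₂,ω₃}, {ω₂,ω₄}, {ω₂,ω₅}, {ω₃,ω₄}, {ω₃,ω₅}, {ω₄,ω₅}, {ω₁,ω₂,ω₃}, {ω₁,ω₂,ω₄}, {ω₁,ω₂,ω₅}, {ω₁,ω₃,ω₄}, {ω₁,ω₃,ω₅}, {ω₁,ω₄,ω₅}, {ω₂,ω₃,ω₄}, {ω₂,ω₃,ω₅}, {ω₂,ω₄,ω₅}, {ω₃,ω₄,ω₅}, {ω₁,ω₂,ω₃,ω₄}, {ω₁,ω₂,ω₃,ω₅}, {ω₁,ω₂,ω₄,ω₅}, {ω₁,ω₃,ω₄,ω₅}, {ω₂,ω₃,ω₄,ω₅}, X }

Trace:
Begin from { {}, {ω₁,ω₂,ω₅}, {ω₁,ω₂,ω₃,ω₄}, {ω₁,ω₂,ω₄,ω₅}, {ω₂,ω₃,ω₄,ω₅}, X } (that is, 𝒜 plus ∅ and X).
Round 1 adds 4:
  {ω₁}  = complement {ω₂,ω₃,ω₄,ω₅}
  {ω₃}  = complement {ω₁,ω₂,ω₄,ω₅}
  {ω₅}  = complement {ω₁,ω₂,ω₃,ω₄}
  {ω₃,ω₄}  = complement {ω₁,ω₂,ω₅}
Round 2. New:
  {ω₁,ω₃}  = {ω₃} ∪ {ω₁}
  {ω₁,ω₅}  = {ω₅} ∪ {ω₁}
  {ω₃,ω₅}  = {ω₅} ∪ {ω₃}
  {ω₁,ω₃,ω₄}  = {ω₃,ω₄} ∪ {ω₁}
  {ω₃,ω₄,ω₅}  = {ω₃,ω₄} ∪ {ω₅}
  {ω₁,ω₂,ω₃,ω₅}  = {ω₃} ∪ {ω₁,ω₂,ω₅}
Round 3: +8 →
  {ω₄}  = complement {ω₁,ω₂,ω₃,ω₅}
  {ω₁,ω₂}  = complement {ω₃,ω₄,ω₅}
  {ω₂,ω₅}  = complement {ω₁,ω₃,ω₄}
  {ω₁,ω₂,ω₄}  = complement {ω₃,ω₅}
  {ω₁,ω₃,ω₅}  = {ω₃} ∪ {ω₁,ω₅}
  {ω₂,ω₃,ω₄}  = complement {ω₁,ω₅}
  {ω₂,ω₄,ω₅}  = complement {ω₁,ω₃}
  {ω₁,ω₃,ω₄,ω₅}  = {ω₃,ω₄,ω₅} ∪ {ω₁,ω₃,ω₄}
Round 4: 7 new —
  {ω₂}  = complement {ω₁,ω₃,ω₄,ω₅}
  {ω₁,ω₄}  = {ω₄} ∪ {ω₁}
  {ω₂,ω₄}  = complement {ω₁,ω₃,ω₅}
  {ω₄,ω₅}  = {ω₅} ∪ {ω₄}
  {ω₁,ω₂,ω₃}  = {ω₁,ω₂} ∪ {ω₃}
  {ω₁,ω₄,ω₅}  = {ω₁,ω₅} ∪ {ω₄}
  {ω₂,ω₃,ω₅}  = {ω₂,ω₅} ∪ {ω₃}
Round 5: 1 new —
  {ω₂,ω₃}  = complement {ω₁,ω₄,ω₅}
Round 6: closed — nothing new.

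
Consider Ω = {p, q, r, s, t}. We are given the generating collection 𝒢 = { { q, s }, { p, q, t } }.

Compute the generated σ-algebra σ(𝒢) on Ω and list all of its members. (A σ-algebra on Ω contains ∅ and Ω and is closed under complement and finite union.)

Seed the family with 𝒢 together with ∅ and Ω: { ∅, { q, s }, { p, q, t }, Ω }.
Iteration 1 (3 new):
  { r, s }  = { p, q, t }ᶜ
  { p, r, t }  = { q, s }ᶜ
  { p, q, s, t }  = { p, q, t } ∪ { q, s }
  (now 7)
Iteration 2 (4 new):
  { r }  = { p, q, s, t }ᶜ
  { q, r, s }  = { r, s } ∪ { q, s }
  { p, q, r, t }  = { p, q, t } ∪ { p, r, t }
  { p, r, s, t }  = { r, s } ∪ { p, r, t }
  (now 11)
Iteration 3: 3 new —
  { q }  = { p, r, s, t }ᶜ
  { s }  = { p, q, r, t }ᶜ
  { p, t }  = { q, r, s }ᶜ
  (now 14)
Iteration 4 adds 2:
  { q, r }  = { r } ∪ { q }
  { p, s, t }  = { p, t } ∪ { s }
  (now 16)
Iteration 5: no new sets; the family is a σ-algebra.

σ(𝒢) = { ∅, { q }, { r }, { s }, { p, t }, { q, r }, { q, s }, { r, s }, { p, q, t }, { p, r, t }, { p, s, t }, { q, r, s }, { p, q, r, t }, { p, q, s, t }, { p, r, s, t }, Ω }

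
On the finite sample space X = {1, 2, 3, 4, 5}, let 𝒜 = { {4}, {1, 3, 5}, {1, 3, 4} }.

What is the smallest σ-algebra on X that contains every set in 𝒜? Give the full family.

σ(𝒜) (16 sets): { {}, {2}, {4}, {5}, {1, 3}, {2, 4}, {2, 5}, {4, 5}, {1, 2, 3}, {1, 3, 4}, {1, 3, 5}, {2, 4, 5}, {1, 2, 3, 4}, {1, 2, 3, 5}, {1, 3, 4, 5}, X }

Working:
Take S₀ = 𝒜 ∪ {∅, X} = { {}, {4}, {1, 3, 4}, {1, 3, 5}, X }.
Pass 1: 4 new —
  {2, 4}  = {1, 3, 5}ᶜ
  {2, 5}  = {1, 3, 4}ᶜ
  {1, 2, 3, 5}  = {4}ᶜ
  {1, 3, 4, 5}  = {1, 3, 4} ∪ {1, 3, 5}
Pass 2 (3 new):
  {2}  = {1, 3, 4, 5}ᶜ
  {2, 4, 5}  = {2, 5} ∪ {4}
  {1, 2, 3, 4}  = {1, 3, 4} ∪ {2, 4}
Pass 3: +2 →
  {5}  = {1, 2, 3, 4}ᶜ
  {1, 3}  = {2, 4, 5}ᶜ
Pass 4: +2 →
  {4, 5}  = {4} ∪ {5}
  {1, 2, 3}  = {1, 3} ∪ {2}
Pass 5: already closed under ᶜ and ∪.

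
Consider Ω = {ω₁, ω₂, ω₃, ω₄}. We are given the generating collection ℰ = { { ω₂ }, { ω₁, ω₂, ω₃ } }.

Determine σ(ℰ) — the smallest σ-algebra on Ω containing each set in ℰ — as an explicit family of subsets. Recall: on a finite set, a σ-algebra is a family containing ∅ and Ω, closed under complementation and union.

σ(ℰ) (8 sets): { {  }, { ω₂ }, { ω₄ }, { ω₁, ω₃ }, { ω₂, ω₄ }, { ω₁, ω₂, ω₃ }, { ω₁, ω₃, ω₄ }, Ω }

Check:
Begin from { {  }, { ω₂ }, { ω₁, ω₂, ω₃ }, Ω } (that is, ℰ plus ∅ and Ω).
Pass 1. New:
  { ω₄ }  = Ω∖{ ω₁, ω₂, ω₃ }
  { ω₁, ω₃, ω₄ }  = Ω∖{ ω₂ }
  [6 total]
Pass 2 adds 1:
  { ω₂, ω₄ }  = { ω₄ } ∪ { ω₂ }
  [7 total]
Pass 3 adds 1:
  { ω₁, ω₃ }  = Ω∖{ ω₂, ω₄ }
  [8 total]
Pass 4: already closed under ᶜ and ∪.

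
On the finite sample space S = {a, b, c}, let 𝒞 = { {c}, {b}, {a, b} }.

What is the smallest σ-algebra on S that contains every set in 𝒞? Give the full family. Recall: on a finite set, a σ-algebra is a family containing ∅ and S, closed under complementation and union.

|σ(𝒞)| = 8.  σ(𝒞) = { ∅, {a}, {b}, {c}, {a, b}, {a, c}, {b, c}, S }

Derivation:
Begin from { ∅, {b}, {c}, {a, b}, S } (that is, 𝒞 plus ∅ and S).
Iteration 1: 2 new —
  {a, c}  = complement {b}
  {b, c}  = {c} ∪ {b}
  (now 7)
Iteration 2 (1 new):
  {a}  = complement {b, c}
  (now 8)
Iteration 3: stable.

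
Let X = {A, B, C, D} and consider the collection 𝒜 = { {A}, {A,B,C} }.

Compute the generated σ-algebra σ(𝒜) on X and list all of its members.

σ(𝒜) (8 sets): { {}, {A}, {D}, {A,D}, {B,C}, {A,B,C}, {B,C,D}, X }

Working:
Begin from { {}, {A}, {A,B,C}, X } (that is, 𝒜 plus ∅ and X).
Iteration 1. New:
  {D}  = {A,B,C}ᶜ
  {B,C,D}  = {A}ᶜ
  (now 6)
Iteration 2: 1 new —
  {A,D}  = {D} ∪ {A}
  (now 7)
Iteration 3: 1 new —
  {B,C}  = {A,D}ᶜ
  (now 8)
Iteration 4: closed — nothing new.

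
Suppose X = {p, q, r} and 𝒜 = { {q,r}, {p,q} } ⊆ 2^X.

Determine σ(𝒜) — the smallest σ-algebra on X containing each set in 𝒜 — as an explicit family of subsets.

Take S₀ = 𝒜 ∪ {∅, X} = { ∅, {p,q}, {q,r}, X }.
Iteration 1 adds 2:
  {p}  = X∖{q,r}
  {r}  = X∖{p,q}
  — 6 sets.
Iteration 2. New:
  {p,r}  = {r} ∪ {p}
  — 7 sets.
Iteration 3: +1 →
  {q}  = X∖{p,r}
  — 8 sets.
Iteration 4: no new sets; the family is a σ-algebra.

σ(𝒜) = { ∅, {p}, {q}, {r}, {p,q}, {p,r}, {q,r}, X }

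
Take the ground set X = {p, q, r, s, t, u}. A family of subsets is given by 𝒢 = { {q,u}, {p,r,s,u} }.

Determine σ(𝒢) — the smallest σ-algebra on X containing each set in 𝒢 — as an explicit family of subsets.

Answer: σ(𝒢) = { ∅, {q}, {t}, {u}, {q,t}, {q,u}, {t,u}, {p,r,s}, {q,t,u}, {p,q,r,s}, {p,r,s,t}, {p,r,s,u}, {p,q,r,s,t}, {p,q,r,s,u}, {p,r,s,t,u}, X }

Working:
Take S₀ = 𝒢 ∪ {∅, X} = { ∅, {q,u}, {p,r,s,u}, X }.
Iteration 1: 3 new —
  {q,t}  = ᶜ of {p,r,s,u}
  {p,r,s,t}  = ᶜ of {q,u}
  {p,q,r,s,u}  = {q,u} ∪ {p,r,s,u}
  |family| = 7
Iteration 2: +4 →
  {t}  = ᶜ of {p,q,r,s,u}
  {q,t,u}  = {q,t} ∪ {q,u}
  {p,q,r,s,t}  = {q,t} ∪ {p,r,s,t}
  {p,r,s,t,u}  = {p,r,s,t} ∪ {p,r,s,u}
  |family| = 11
Iteration 3. New:
  {q}  = ᶜ of {p,r,s,t,u}
  {u}  = ᶜ of {p,q,r,s,t}
  {p,r,s}  = ᶜ of {q,t,u}
  |family| = 14
Iteration 4: 2 new —
  {t,u}  = {t} ∪ {u}
  {p,q,r,s}  = {p,r,s} ∪ {q}
  |family| = 16
Iteration 5: stable.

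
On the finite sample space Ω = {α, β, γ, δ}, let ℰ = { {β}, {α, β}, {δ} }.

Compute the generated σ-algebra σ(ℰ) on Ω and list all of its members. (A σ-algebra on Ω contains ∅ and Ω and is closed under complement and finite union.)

Begin from { ∅, {β}, {δ}, {α, β}, Ω } (that is, ℰ plus ∅ and Ω).
Round 1 adds 5:
  {β, δ}  = {δ} ∪ {β}
  {γ, δ}  = Ω∖{α, β}
  {α, β, γ}  = Ω∖{δ}
  {α, β, δ}  = {α, β} ∪ {δ}
  {α, γ, δ}  = Ω∖{β}
  [10 total]
Round 2: 3 new —
  {γ}  = Ω∖{α, β, δ}
  {α, γ}  = Ω∖{β, δ}
  {β, γ, δ}  = {γ, δ} ∪ {β}
  [13 total]
Round 3 (2 new):
  {α}  = Ω∖{β, γ, δ}
  {β, γ}  = {γ} ∪ {β}
  [15 total]
Round 4. New:
  {α, δ}  = Ω∖{β, γ}
  [16 total]
Round 5 adds nothing — fixpoint reached.

|σ(ℰ)| = 16.  σ(ℰ) = { ∅, {α}, {β}, {γ}, {δ}, {α, β}, {α, γ}, {α, δ}, {β, γ}, {β, δ}, {γ, δ}, {α, β, γ}, {α, β, δ}, {α, γ, δ}, {β, γ, δ}, Ω }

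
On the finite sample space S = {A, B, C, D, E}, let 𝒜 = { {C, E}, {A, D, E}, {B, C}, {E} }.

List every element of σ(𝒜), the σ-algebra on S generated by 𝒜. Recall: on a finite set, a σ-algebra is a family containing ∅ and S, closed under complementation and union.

Take S₀ = 𝒜 ∪ {∅, S} = { {}, {E}, {B, C}, {C, E}, {A, D, E}, S }.
Round 1: 4 new —
  {A, B, D}  = {C, E}ᶜ
  {B, C, E}  = {B, C} ∪ {C, E}
  {A, B, C, D}  = {E}ᶜ
  {A, C, D, E}  = {A, D, E} ∪ {C, E}
  — 10 sets.
Round 2. New:
  {B}  = {A, C, D, E}ᶜ
  {A, D}  = {B, C, E}ᶜ
  {A, B, D, E}  = {A, D, E} ∪ {A, B, D}
  — 13 sets.
Round 3. New:
  {C}  = {A, B, D, E}ᶜ
  {B, E}  = {B} ∪ {E}
  — 15 sets.
Round 4. New:
  {A, C, D}  = {B, E}ᶜ
  — 16 sets.
Round 5: no new sets; the family is a σ-algebra.

σ(𝒜) = { {}, {B}, {C}, {E}, {A, D}, {B, C}, {B, E}, {C, E}, {A, B, D}, {A, C, D}, {A, D, E}, {B, C, E}, {A, B, C, D}, {A, B, D, E}, {A, C, D, E}, S }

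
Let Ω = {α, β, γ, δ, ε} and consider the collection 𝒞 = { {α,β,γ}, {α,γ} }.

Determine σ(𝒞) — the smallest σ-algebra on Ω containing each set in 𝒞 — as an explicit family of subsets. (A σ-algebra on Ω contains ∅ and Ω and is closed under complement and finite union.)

Start: 𝒞 ∪ {∅, Ω} = { {}, {α,γ}, {α,β,γ}, Ω }.
Pass 1: +2 →
  {δ,ε}  = complement {α,β,γ}
  {β,δ,ε}  = complement {α,γ}
  |family| = 6
Pass 2 adds 1:
  {α,γ,δ,ε}  = {δ,ε} ∪ {α,γ}
  |family| = 7
Pass 3 (1 new):
  {β}  = complement {α,γ,δ,ε}
  |family| = 8
Pass 4 adds nothing — fixpoint reached.

σ(𝒞) = { {}, {β}, {α,γ}, {δ,ε}, {α,β,γ}, {β,δ,ε}, {α,γ,δ,ε}, Ω }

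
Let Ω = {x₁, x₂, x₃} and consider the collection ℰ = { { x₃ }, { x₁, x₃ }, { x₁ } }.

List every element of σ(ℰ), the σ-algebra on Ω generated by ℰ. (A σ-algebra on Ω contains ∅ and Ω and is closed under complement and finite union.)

Start: ℰ ∪ {∅, Ω} = { ∅, { x₁ }, { x₃ }, { x₁, x₃ }, Ω }.
Step 1 adds 3:
  { x₂ }  = { x₁, x₃ }ᶜ
  { x₁, x₂ }  = { x₃ }ᶜ
  { x₂, x₃ }  = { x₁ }ᶜ
Step 2 adds nothing — fixpoint reached.

σ(ℰ) = { ∅, { x₁ }, { x₂ }, { x₃ }, { x₁, x₂ }, { x₁, x₃ }, { x₂, x₃ }, Ω }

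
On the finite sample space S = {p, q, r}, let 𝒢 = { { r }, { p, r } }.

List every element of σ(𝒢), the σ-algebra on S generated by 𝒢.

Answer: σ(𝒢) = { ∅, { p }, { q }, { r }, { p, q }, { p, r }, { q, r }, S }

Derivation:
Seed the family with 𝒢 together with ∅ and S: { ∅, { r }, { p, r }, S }.
Iteration 1. New:
  { q }  = ᶜ of { p, r }
  { p, q }  = ᶜ of { r }
  |family| = 6
Iteration 2. New:
  { q, r }  = { r } ∪ { q }
  |family| = 7
Iteration 3 adds 1:
  { p }  = ᶜ of { q, r }
  |family| = 8
Iteration 4: closed — nothing new.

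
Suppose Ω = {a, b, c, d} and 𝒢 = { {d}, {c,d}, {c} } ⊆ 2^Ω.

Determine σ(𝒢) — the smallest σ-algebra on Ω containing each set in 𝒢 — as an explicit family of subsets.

Start: 𝒢 ∪ {∅, Ω} = { ∅, {c}, {d}, {c,d}, Ω }.
Pass 1: +3 →
  {a,b}  = ᶜ of {c,d}
  {a,b,c}  = ᶜ of {d}
  {a,b,d}  = ᶜ of {c}
  (now 8)
Pass 2: closed — nothing new.

σ(𝒢) = { ∅, {c}, {d}, {a,b}, {c,d}, {a,b,c}, {a,b,d}, Ω }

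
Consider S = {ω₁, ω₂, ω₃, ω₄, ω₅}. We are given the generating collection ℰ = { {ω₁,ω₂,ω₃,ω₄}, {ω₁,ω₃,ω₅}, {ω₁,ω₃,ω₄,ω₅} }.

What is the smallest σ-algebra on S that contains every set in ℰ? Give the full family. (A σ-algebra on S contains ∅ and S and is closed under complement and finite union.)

σ(ℰ) = { {}, {ω₂}, {ω₄}, {ω₅}, {ω₁,ω₃}, {ω₂,ω₄}, {ω₂,ω₅}, {ω₄,ω₅}, {ω₁,ω₂,ω₃}, {ω₁,ω₃,ω₄}, {ω₁,ω₃,ω₅}, {ω₂,ω₄,ω₅}, {ω₁,ω₂,ω₃,ω₄}, {ω₁,ω₂,ω₃,ω₅}, {ω₁,ω₃,ω₄,ω₅}, S }

Working:
Seed the family with ℰ together with ∅ and S: { {}, {ω₁,ω₃,ω₅}, {ω₁,ω₂,ω₃,ω₄}, {ω₁,ω₃,ω₄,ω₅}, S }.
Pass 1: 3 new —
  {ω₂}  = complement {ω₁,ω₃,ω₄,ω₅}
  {ω₅}  = complement {ω₁,ω₂,ω₃,ω₄}
  {ω₂,ω₄}  = complement {ω₁,ω₃,ω₅}
  (now 8)
Pass 2. New:
  {ω₂,ω₅}  = {ω₂} ∪ {ω₅}
  {ω₂,ω₄,ω₅}  = {ω₂,ω₄} ∪ {ω₅}
  {ω₁,ω₂,ω₃,ω₅}  = {ω₁,ω₃,ω₅} ∪ {ω₂}
  (now 11)
Pass 3. New:
  {ω₄}  = complement {ω₁,ω₂,ω₃,ω₅}
  {ω₁,ω₃}  = complement {ω₂,ω₄,ω₅}
  {ω₁,ω₃,ω₄}  = complement {ω₂,ω₅}
  (now 14)
Pass 4: 2 new —
  {ω₄,ω₅}  = {ω₄} ∪ {ω₅}
  {ω₁,ω₂,ω₃}  = {ω₁,ω₃} ∪ {ω₂}
  (now 16)
Pass 5: stable.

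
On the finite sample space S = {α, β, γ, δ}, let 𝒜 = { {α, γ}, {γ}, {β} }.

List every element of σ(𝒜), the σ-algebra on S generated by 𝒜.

Take S₀ = 𝒜 ∪ {∅, S} = { {}, {β}, {γ}, {α, γ}, S }.
Step 1: 5 new —
  {β, γ}  = {γ} ∪ {β}
  {β, δ}  = S∖{α, γ}
  {α, β, γ}  = {α, γ} ∪ {β}
  {α, β, δ}  = S∖{γ}
  {α, γ, δ}  = S∖{β}
  — 10 sets.
Step 2: 3 new —
  {δ}  = S∖{α, β, γ}
  {α, δ}  = S∖{β, γ}
  {β, γ, δ}  = {γ} ∪ {β, δ}
  — 13 sets.
Step 3. New:
  {α}  = S∖{β, γ, δ}
  {γ, δ}  = {γ} ∪ {δ}
  — 15 sets.
Step 4: +1 →
  {α, β}  = S∖{γ, δ}
  — 16 sets.
Step 5 adds nothing — fixpoint reached.

|σ(𝒜)| = 16.  σ(𝒜) = { {}, {α}, {β}, {γ}, {δ}, {α, β}, {α, γ}, {α, δ}, {β, γ}, {β, δ}, {γ, δ}, {α, β, γ}, {α, β, δ}, {α, γ, δ}, {β, γ, δ}, S }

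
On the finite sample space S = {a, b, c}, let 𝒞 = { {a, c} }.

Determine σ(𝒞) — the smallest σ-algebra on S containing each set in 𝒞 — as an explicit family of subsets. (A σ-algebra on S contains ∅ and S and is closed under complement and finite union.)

Take S₀ = 𝒞 ∪ {∅, S} = { {}, {a, c}, S }.
Iteration 1 adds 1:
  {b}  = {a, c}ᶜ
Iteration 2: closed — nothing new.

Therefore σ(𝒞) = { {}, {b}, {a, c}, S } (|σ(𝒞)| = 4).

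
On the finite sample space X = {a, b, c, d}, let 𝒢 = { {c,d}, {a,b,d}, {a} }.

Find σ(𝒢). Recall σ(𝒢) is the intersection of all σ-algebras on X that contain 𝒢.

|σ(𝒢)| = 16.  σ(𝒢) = { {}, {a}, {b}, {c}, {d}, {a,b}, {a,c}, {a,d}, {b,c}, {b,d}, {c,d}, {a,b,c}, {a,b,d}, {a,c,d}, {b,c,d}, X }

Trace:
Initial family (5 sets): { {}, {a}, {c,d}, {a,b,d}, X }.
Iteration 1 adds 4:
  {c}  = {a,b,d}ᶜ
  {a,b}  = {c,d}ᶜ
  {a,c,d}  = {c,d} ∪ {a}
  {b,c,d}  = {a}ᶜ
  (now 9)
Iteration 2 adds 3:
  {b}  = {a,c,d}ᶜ
  {a,c}  = {c} ∪ {a}
  {a,b,c}  = {a,b} ∪ {c}
  (now 12)
Iteration 3 (3 new):
  {d}  = {a,b,c}ᶜ
  {b,c}  = {c} ∪ {b}
  {b,d}  = {a,c}ᶜ
  (now 15)
Iteration 4: 1 new —
  {a,d}  = {b,c}ᶜ
  (now 16)
After Iteration 5 the family is unchanged; done.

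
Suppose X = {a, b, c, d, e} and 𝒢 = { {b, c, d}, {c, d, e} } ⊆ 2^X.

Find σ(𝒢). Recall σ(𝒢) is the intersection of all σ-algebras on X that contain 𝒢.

σ(𝒢) = { {}, {a}, {b}, {e}, {a, b}, {a, e}, {b, e}, {c, d}, {a, b, e}, {a, c, d}, {b, c, d}, {c, d, e}, {a, b, c, d}, {a, c, d, e}, {b, c, d, e}, X }

Check:
Initial family (4 sets): { {}, {b, c, d}, {c, d, e}, X }.
Pass 1 adds 3:
  {a, b}  = X∖{c, d, e}
  {a, e}  = X∖{b, c, d}
  {b, c, d, e}  = {b, c, d} ∪ {c, d, e}
  [7 total]
Pass 2 (4 new):
  {a}  = X∖{b, c, d, e}
  {a, b, e}  = {a, b} ∪ {a, e}
  {a, b, c, d}  = {b, c, d} ∪ {a, b}
  {a, c, d, e}  = {c, d, e} ∪ {a, e}
  [11 total]
Pass 3 (3 new):
  {b}  = X∖{a, c, d, e}
  {e}  = X∖{a, b, c, d}
  {c, d}  = X∖{a, b, e}
  [14 total]
Pass 4: 2 new —
  {b, e}  = {b} ∪ {e}
  {a, c, d}  = {c, d} ∪ {a}
  [16 total]
Pass 5 adds nothing — fixpoint reached.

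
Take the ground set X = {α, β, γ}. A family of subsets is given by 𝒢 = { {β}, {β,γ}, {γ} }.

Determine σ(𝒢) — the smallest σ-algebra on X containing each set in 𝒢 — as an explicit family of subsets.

Take S₀ = 𝒢 ∪ {∅, X} = { ∅, {β}, {γ}, {β,γ}, X }.
Round 1: 3 new —
  {α}  = complement {β,γ}
  {α,β}  = complement {γ}
  {α,γ}  = complement {β}
  — 8 sets.
Round 2: already closed under ᶜ and ∪.

|σ(𝒢)| = 8.  σ(𝒢) = { ∅, {α}, {β}, {γ}, {α,β}, {α,γ}, {β,γ}, X }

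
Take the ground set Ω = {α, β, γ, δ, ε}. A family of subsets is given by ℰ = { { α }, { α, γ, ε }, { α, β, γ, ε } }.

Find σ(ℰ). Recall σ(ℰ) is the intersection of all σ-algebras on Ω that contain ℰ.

|σ(ℰ)| = 16.  σ(ℰ) = { {}, { α }, { β }, { δ }, { α, β }, { α, δ }, { β, δ }, { γ, ε }, { α, β, δ }, { α, γ, ε }, { β, γ, ε }, { γ, δ, ε }, { α, β, γ, ε }, { α, γ, δ, ε }, { β, γ, δ, ε }, Ω }

Derivation:
Take S₀ = ℰ ∪ {∅, Ω} = { {}, { α }, { α, γ, ε }, { α, β, γ, ε }, Ω }.
Step 1 (3 new):
  { δ }  = Ω∖{ α, β, γ, ε }
  { β, δ }  = Ω∖{ α, γ, ε }
  { β, γ, δ, ε }  = Ω∖{ α }
  |family| = 8
Step 2 adds 3:
  { α, δ }  = { δ } ∪ { α }
  { α, β, δ }  = { β, δ } ∪ { α }
  { α, γ, δ, ε }  = { δ } ∪ { α, γ, ε }
  |family| = 11
Step 3. New:
  { β }  = Ω∖{ α, γ, δ, ε }
  { γ, ε }  = Ω∖{ α, β, δ }
  { β, γ, ε }  = Ω∖{ α, δ }
  |family| = 14
Step 4 adds 2:
  { α, β }  = { β } ∪ { α }
  { γ, δ, ε }  = { δ } ∪ { γ, ε }
  |family| = 16
Step 5 adds nothing — fixpoint reached.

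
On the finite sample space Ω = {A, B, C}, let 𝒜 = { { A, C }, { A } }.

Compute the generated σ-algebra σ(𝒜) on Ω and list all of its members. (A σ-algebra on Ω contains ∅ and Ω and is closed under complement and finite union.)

Begin from { ∅, { A }, { A, C }, Ω } (that is, 𝒜 plus ∅ and Ω).
Round 1: +2 →
  { B }  = { A, C }ᶜ
  { B, C }  = { A }ᶜ
  — 6 sets.
Round 2. New:
  { A, B }  = { B } ∪ { A }
  — 7 sets.
Round 3: 1 new —
  { C }  = { A, B }ᶜ
  — 8 sets.
Round 4: closed — nothing new.

Therefore σ(𝒜) = { ∅, { A }, { B }, { C }, { A, B }, { A, C }, { B, C }, Ω } (|σ(𝒜)| = 8).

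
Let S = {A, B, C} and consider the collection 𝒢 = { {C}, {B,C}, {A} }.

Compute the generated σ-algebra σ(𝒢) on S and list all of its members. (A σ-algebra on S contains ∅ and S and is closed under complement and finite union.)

σ(𝒢) = { {}, {A}, {B}, {C}, {A,B}, {A,C}, {B,C}, S }

Check:
Initial family (5 sets): { {}, {A}, {C}, {B,C}, S }.
Pass 1 adds 2:
  {A,B}  = S∖{C}
  {A,C}  = {C} ∪ {A}
  — 7 sets.
Pass 2. New:
  {B}  = S∖{A,C}
  — 8 sets.
Pass 3: stable.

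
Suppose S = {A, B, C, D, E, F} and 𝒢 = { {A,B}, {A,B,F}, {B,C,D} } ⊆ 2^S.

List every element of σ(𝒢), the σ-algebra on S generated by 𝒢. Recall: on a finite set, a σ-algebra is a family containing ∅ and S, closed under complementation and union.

σ(𝒢) = { {}, {A}, {B}, {E}, {F}, {A,B}, {A,E}, {A,F}, {B,E}, {B,F}, {C,D}, {E,F}, {A,B,E}, {A,B,F}, {A,C,D}, {A,E,F}, {B,C,D}, {B,E,F}, {C,D,E}, {C,D,F}, {A,B,C,D}, {A,B,E,F}, {A,C,D,E}, {A,C,D,F}, {B,C,D,E}, {B,C,D,F}, {C,D,E,F}, {A,B,C,D,E}, {A,B,C,D,F}, {A,C,D,E,F}, {B,C,D,E,F}, S }

Derivation:
Start: 𝒢 ∪ {∅, S} = { {}, {A,B}, {A,B,F}, {B,C,D}, S }.
Pass 1. New:
  {A,E,F}  = S∖{B,C,D}
  {C,D,E}  = S∖{A,B,F}
  {A,B,C,D}  = {B,C,D} ∪ {A,B}
  {C,D,E,F}  = S∖{A,B}
  {A,B,C,D,F}  = {B,C,D} ∪ {A,B,F}
  — 10 sets.
Pass 2: 7 new —
  {E}  = S∖{A,B,C,D,F}
  {E,F}  = S∖{A,B,C,D}
  {A,B,E,F}  = {A,B} ∪ {A,E,F}
  {B,C,D,E}  = {C,D,E} ∪ {B,C,D}
  {A,B,C,D,E}  = {C,D,E} ∪ {A,B}
  {A,C,D,E,F}  = {C,D,E} ∪ {A,E,F}
  {B,C,D,E,F}  = {B,C,D} ∪ {C,D,E,F}
  — 17 sets.
Pass 3: +6 →
  {A}  = S∖{B,C,D,E,F}
  {B}  = S∖{A,C,D,E,F}
  {F}  = S∖{A,B,C,D,E}
  {A,F}  = S∖{B,C,D,E}
  {C,D}  = S∖{A,B,E,F}
  {A,B,E}  = {A,B} ∪ {E}
  — 23 sets.
Pass 4 (9 new):
  {A,E}  = {E} ∪ {A}
  {B,E}  = {B} ∪ {E}
  {B,F}  = {B} ∪ {F}
  {A,C,D}  = {C,D} ∪ {A}
  {B,E,F}  = {E,F} ∪ {B}
  {C,D,F}  = S∖{A,B,E}
  {A,C,D,E}  = {C,D,E} ∪ {A}
  {A,C,D,F}  = {C,D} ∪ {A,F}
  {B,C,D,F}  = {B,C,D} ∪ {F}
  — 32 sets.
After Pass 5 the family is unchanged; done.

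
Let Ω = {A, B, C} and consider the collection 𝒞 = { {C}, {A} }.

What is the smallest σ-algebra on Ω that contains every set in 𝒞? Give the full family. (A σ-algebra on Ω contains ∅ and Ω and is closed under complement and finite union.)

Answer: σ(𝒞) = { {}, {A}, {B}, {C}, {A, B}, {A, C}, {B, C}, Ω }

Working:
Seed the family with 𝒞 together with ∅ and Ω: { {}, {A}, {C}, Ω }.
Pass 1: 3 new —
  {A, B}  = {C}ᶜ
  {A, C}  = {C} ∪ {A}
  {B, C}  = {A}ᶜ
  — 7 sets.
Pass 2: +1 →
  {B}  = {A, C}ᶜ
  — 8 sets.
Pass 3: no new sets; the family is a σ-algebra.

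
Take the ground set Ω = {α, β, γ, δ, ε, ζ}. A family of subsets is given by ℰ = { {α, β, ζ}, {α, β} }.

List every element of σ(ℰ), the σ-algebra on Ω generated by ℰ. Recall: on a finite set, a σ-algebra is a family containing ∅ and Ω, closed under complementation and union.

σ(ℰ) = { {}, {ζ}, {α, β}, {α, β, ζ}, {γ, δ, ε}, {γ, δ, ε, ζ}, {α, β, γ, δ, ε}, Ω }

Working:
Take S₀ = ℰ ∪ {∅, Ω} = { {}, {α, β}, {α, β, ζ}, Ω }.
Round 1: 2 new —
  {γ, δ, ε}  = {α, β, ζ}ᶜ
  {γ, δ, ε, ζ}  = {α, β}ᶜ
  [6 total]
Round 2 adds 1:
  {α, β, γ, δ, ε}  = {γ, δ, ε} ∪ {α, β}
  [7 total]
Round 3: +1 →
  {ζ}  = {α, β, γ, δ, ε}ᶜ
  [8 total]
Round 4: no new sets; the family is a σ-algebra.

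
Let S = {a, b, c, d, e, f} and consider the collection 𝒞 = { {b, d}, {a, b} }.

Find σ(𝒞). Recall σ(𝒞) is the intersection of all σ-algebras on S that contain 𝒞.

Begin from { {}, {a, b}, {b, d}, S } (that is, 𝒞 plus ∅ and S).
Step 1: 3 new —
  {a, b, d}  = {a, b} ∪ {b, d}
  {a, c, e, f}  = S∖{b, d}
  {c, d, e, f}  = S∖{a, b}
  — 7 sets.
Step 2. New:
  {c, e, f}  = S∖{a, b, d}
  {a, b, c, e, f}  = {a, c, e, f} ∪ {a, b}
  {a, c, d, e, f}  = {a, c, e, f} ∪ {c, d, e, f}
  {b, c, d, e, f}  = {c, d, e, f} ∪ {b, d}
  — 11 sets.
Step 3 (3 new):
  {a}  = S∖{b, c, d, e, f}
  {b}  = S∖{a, c, d, e, f}
  {d}  = S∖{a, b, c, e, f}
  — 14 sets.
Step 4. New:
  {a, d}  = {a} ∪ {d}
  {b, c, e, f}  = {c, e, f} ∪ {b}
  — 16 sets.
Step 5: no new sets; the family is a σ-algebra.

σ(𝒞) = { {}, {a}, {b}, {d}, {a, b}, {a, d}, {b, d}, {a, b, d}, {c, e, f}, {a, c, e, f}, {b, c, e, f}, {c, d, e, f}, {a, b, c, e, f}, {a, c, d, e, f}, {b, c, d, e, f}, S }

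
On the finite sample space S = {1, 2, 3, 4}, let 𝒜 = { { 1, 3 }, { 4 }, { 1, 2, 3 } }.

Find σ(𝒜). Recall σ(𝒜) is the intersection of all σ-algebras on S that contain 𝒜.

σ(𝒜) (8 sets): { ∅, { 2 }, { 4 }, { 1, 3 }, { 2, 4 }, { 1, 2, 3 }, { 1, 3, 4 }, S }

Working:
Seed the family with 𝒜 together with ∅ and S: { ∅, { 4 }, { 1, 3 }, { 1, 2, 3 }, S }.
Round 1 (2 new):
  { 2, 4 }  = { 1, 3 }ᶜ
  { 1, 3, 4 }  = { 1, 3 } ∪ { 4 }
  — 7 sets.
Round 2 (1 new):
  { 2 }  = { 1, 3, 4 }ᶜ
  — 8 sets.
Round 3: already closed under ᶜ and ∪.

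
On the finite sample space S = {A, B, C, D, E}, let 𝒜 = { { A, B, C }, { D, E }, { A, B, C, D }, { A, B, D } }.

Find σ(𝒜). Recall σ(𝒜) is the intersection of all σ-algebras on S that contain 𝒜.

Start: 𝒜 ∪ {∅, S} = { ∅, { D, E }, { A, B, C }, { A, B, D }, { A, B, C, D }, S }.
Pass 1 (3 new):
  { E }  = ᶜ of { A, B, C, D }
  { C, E }  = ᶜ of { A, B, D }
  { A, B, D, E }  = { D, E } ∪ { A, B, D }
Pass 2: +3 →
  { C }  = ᶜ of { A, B, D, E }
  { C, D, E }  = { D, E } ∪ { C, E }
  { A, B, C, E }  = { A, B, C } ∪ { E }
Pass 3 (2 new):
  { D }  = ᶜ of { A, B, C, E }
  { A, B }  = ᶜ of { C, D, E }
Pass 4: 2 new —
  { C, D }  = { C } ∪ { D }
  { A, B, E }  = { A, B } ∪ { E }
Pass 5: no new sets; the family is a σ-algebra.

Hence σ(𝒜) has 16 members: { ∅, { C }, { D }, { E }, { A, B }, { C, D }, { C, E }, { D, E }, { A, B, C }, { A, B, D }, { A, B, E }, { C, D, E }, { A, B, C, D }, { A, B, C, E }, { A, B, D, E }, S }.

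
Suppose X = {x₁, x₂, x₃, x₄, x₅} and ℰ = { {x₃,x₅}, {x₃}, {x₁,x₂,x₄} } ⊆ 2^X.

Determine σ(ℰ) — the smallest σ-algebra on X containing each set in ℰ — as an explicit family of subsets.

|σ(ℰ)| = 8.  σ(ℰ) = { {}, {x₃}, {x₅}, {x₃,x₅}, {x₁,x₂,x₄}, {x₁,x₂,x₃,x₄}, {x₁,x₂,x₄,x₅}, X }

Trace:
Start: ℰ ∪ {∅, X} = { {}, {x₃}, {x₃,x₅}, {x₁,x₂,x₄}, X }.
Iteration 1 (2 new):
  {x₁,x₂,x₃,x₄}  = {x₃} ∪ {x₁,x₂,x₄}
  {x₁,x₂,x₄,x₅}  = complement {x₃}
Iteration 2: +1 →
  {x₅}  = complement {x₁,x₂,x₃,x₄}
Iteration 3 adds nothing — fixpoint reached.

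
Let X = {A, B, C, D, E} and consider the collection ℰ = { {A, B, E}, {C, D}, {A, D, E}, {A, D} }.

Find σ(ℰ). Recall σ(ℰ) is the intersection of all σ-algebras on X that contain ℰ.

σ(ℰ) (32 sets): { {}, {A}, {B}, {C}, {D}, {E}, {A, B}, {A, C}, {A, D}, {A, E}, {B, C}, {B, D}, {B, E}, {C, D}, {C, E}, {D, E}, {A, B, C}, {A, B, D}, {A, B, E}, {A, C, D}, {A, C, E}, {A, D, E}, {B, C, D}, {B, C, E}, {B, D, E}, {C, D, E}, {A, B, C, D}, {A, B, C, E}, {A, B, D, E}, {A, C, D, E}, {B, C, D, E}, X }

Trace:
Take S₀ = ℰ ∪ {∅, X} = { {}, {A, D}, {C, D}, {A, B, E}, {A, D, E}, X }.
Iteration 1. New:
  {B, C}  = {A, D, E}ᶜ
  {A, C, D}  = {C, D} ∪ {A, D}
  {B, C, E}  = {A, D}ᶜ
  {A, B, D, E}  = {A, D, E} ∪ {A, B, E}
  {A, C, D, E}  = {A, D, E} ∪ {C, D}
  [11 total]
Iteration 2 (7 new):
  {B}  = {A, C, D, E}ᶜ
  {C}  = {A, B, D, E}ᶜ
  {B, E}  = {A, C, D}ᶜ
  {B, C, D}  = {C, D} ∪ {B, C}
  {A, B, C, D}  = {A, C, D} ∪ {B, C}
  {A, B, C, E}  = {A, B, E} ∪ {B, C, E}
  {B, C, D, E}  = {C, D} ∪ {B, C, E}
  [18 total]
Iteration 3: +5 →
  {A}  = {B, C, D, E}ᶜ
  {D}  = {A, B, C, E}ᶜ
  {E}  = {A, B, C, D}ᶜ
  {A, E}  = {B, C, D}ᶜ
  {A, B, D}  = {A, D} ∪ {B}
  [23 total]
Iteration 4 (9 new):
  {A, B}  = {B} ∪ {A}
  {A, C}  = {C} ∪ {A}
  {B, D}  = {B} ∪ {D}
  {C, E}  = {A, B, D}ᶜ
  {D, E}  = {E} ∪ {D}
  {A, B, C}  = {B, C} ∪ {A}
  {A, C, E}  = {C} ∪ {A, E}
  {B, D, E}  = {B, E} ∪ {D}
  {C, D, E}  = {C, D} ∪ {E}
  [32 total]
Iteration 5 adds nothing — fixpoint reached.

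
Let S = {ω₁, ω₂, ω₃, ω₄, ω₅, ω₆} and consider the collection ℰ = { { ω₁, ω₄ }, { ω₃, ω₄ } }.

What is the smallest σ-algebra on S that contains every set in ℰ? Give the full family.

Seed the family with ℰ together with ∅ and S: { ∅, { ω₁, ω₄ }, { ω₃, ω₄ }, S }.
Pass 1 (3 new):
  { ω₁, ω₃, ω₄ }  = { ω₃, ω₄ } ∪ { ω₁, ω₄ }
  { ω₁, ω₂, ω₅, ω₆ }  = complement { ω₃, ω₄ }
  { ω₂, ω₃, ω₅, ω₆ }  = complement { ω₁, ω₄ }
  [7 total]
Pass 2. New:
  { ω₂, ω₅, ω₆ }  = complement { ω₁, ω₃, ω₄ }
  { ω₁, ω₂, ω₃, ω₅, ω₆ }  = { ω₂, ω₃, ω₅, ω₆ } ∪ { ω₁, ω₂, ω₅, ω₆ }
  { ω₁, ω₂, ω₄, ω₅, ω₆ }  = { ω₁, ω₄ } ∪ { ω₁, ω₂, ω₅, ω₆ }
  { ω₂, ω₃, ω₄, ω₅, ω₆ }  = { ω₃, ω₄ } ∪ { ω₂, ω₃, ω₅, ω₆ }
  [11 total]
Pass 3. New:
  { ω₁ }  = complement { ω₂, ω₃, ω₄, ω₅, ω₆ }
  { ω₃ }  = complement { ω₁, ω₂, ω₄, ω₅, ω₆ }
  { ω₄ }  = complement { ω₁, ω₂, ω₃, ω₅, ω₆ }
  [14 total]
Pass 4 (2 new):
  { ω₁, ω₃ }  = { ω₃ } ∪ { ω₁ }
  { ω₂, ω₄, ω₅, ω₆ }  = { ω₄ } ∪ { ω₂, ω₅, ω₆ }
  [16 total]
Pass 5: closed — nothing new.

Therefore σ(ℰ) = { ∅, { ω₁ }, { ω₃ }, { ω₄ }, { ω₁, ω₃ }, { ω₁, ω₄ }, { ω₃, ω₄ }, { ω₁, ω₃, ω₄ }, { ω₂, ω₅, ω₆ }, { ω₁, ω₂, ω₅, ω₆ }, { ω₂, ω₃, ω₅, ω₆ }, { ω₂, ω₄, ω₅, ω₆ }, { ω₁, ω₂, ω₃, ω₅, ω₆ }, { ω₁, ω₂, ω₄, ω₅, ω₆ }, { ω₂, ω₃, ω₄, ω₅, ω₆ }, S } (|σ(ℰ)| = 16).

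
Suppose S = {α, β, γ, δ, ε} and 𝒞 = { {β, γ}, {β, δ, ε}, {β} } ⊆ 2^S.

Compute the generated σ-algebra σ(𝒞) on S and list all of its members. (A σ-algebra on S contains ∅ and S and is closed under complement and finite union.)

|σ(𝒞)| = 16.  σ(𝒞) = { {}, {α}, {β}, {γ}, {α, β}, {α, γ}, {β, γ}, {δ, ε}, {α, β, γ}, {α, δ, ε}, {β, δ, ε}, {γ, δ, ε}, {α, β, δ, ε}, {α, γ, δ, ε}, {β, γ, δ, ε}, S }

Working:
Start: 𝒞 ∪ {∅, S} = { {}, {β}, {β, γ}, {β, δ, ε}, S }.
Step 1: 4 new —
  {α, γ}  = {β, δ, ε}ᶜ
  {α, δ, ε}  = {β, γ}ᶜ
  {α, γ, δ, ε}  = {β}ᶜ
  {β, γ, δ, ε}  = {β, γ} ∪ {β, δ, ε}
  — 9 sets.
Step 2. New:
  {α}  = {β, γ, δ, ε}ᶜ
  {α, β, γ}  = {β} ∪ {α, γ}
  {α, β, δ, ε}  = {α, δ, ε} ∪ {β}
  — 12 sets.
Step 3. New:
  {γ}  = {α, β, δ, ε}ᶜ
  {α, β}  = {β} ∪ {α}
  {δ, ε}  = {α, β, γ}ᶜ
  — 15 sets.
Step 4. New:
  {γ, δ, ε}  = {α, β}ᶜ
  — 16 sets.
Step 5 adds nothing — fixpoint reached.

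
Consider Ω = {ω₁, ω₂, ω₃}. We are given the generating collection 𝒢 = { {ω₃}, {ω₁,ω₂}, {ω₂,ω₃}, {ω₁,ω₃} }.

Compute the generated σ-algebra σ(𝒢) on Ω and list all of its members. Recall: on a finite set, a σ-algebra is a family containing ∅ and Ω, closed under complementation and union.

Answer: σ(𝒢) = { {}, {ω₁}, {ω₂}, {ω₃}, {ω₁,ω₂}, {ω₁,ω₃}, {ω₂,ω₃}, Ω }

Check:
Initial family (6 sets): { {}, {ω₃}, {ω₁,ω₂}, {ω₁,ω₃}, {ω₂,ω₃}, Ω }.
Iteration 1. New:
  {ω₁}  = ᶜ of {ω₂,ω₃}
  {ω₂}  = ᶜ of {ω₁,ω₃}
Iteration 2: no new sets; the family is a σ-algebra.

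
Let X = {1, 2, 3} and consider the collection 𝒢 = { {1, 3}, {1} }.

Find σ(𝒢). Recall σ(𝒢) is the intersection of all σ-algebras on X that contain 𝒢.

|σ(𝒢)| = 8.  σ(𝒢) = { ∅, {1}, {2}, {3}, {1, 2}, {1, 3}, {2, 3}, X }

Trace:
Begin from { ∅, {1}, {1, 3}, X } (that is, 𝒢 plus ∅ and X).
Pass 1: +2 →
  {2}  = complement {1, 3}
  {2, 3}  = complement {1}
  |family| = 6
Pass 2: +1 →
  {1, 2}  = {2} ∪ {1}
  |family| = 7
Pass 3: 1 new —
  {3}  = complement {1, 2}
  |family| = 8
Pass 4: stable.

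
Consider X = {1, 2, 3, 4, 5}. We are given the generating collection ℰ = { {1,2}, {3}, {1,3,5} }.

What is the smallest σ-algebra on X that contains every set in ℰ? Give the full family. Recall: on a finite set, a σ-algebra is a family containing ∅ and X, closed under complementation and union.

Seed the family with ℰ together with ∅ and X: { {}, {3}, {1,2}, {1,3,5}, X }.
Pass 1: 5 new —
  {2,4}  = complement {1,3,5}
  {1,2,3}  = {3} ∪ {1,2}
  {3,4,5}  = complement {1,2}
  {1,2,3,5}  = {1,2} ∪ {1,3,5}
  {1,2,4,5}  = complement {3}
  [10 total]
Pass 2 adds 7:
  {4}  = complement {1,2,3,5}
  {4,5}  = complement {1,2,3}
  {1,2,4}  = {1,2} ∪ {2,4}
  {2,3,4}  = {3} ∪ {2,4}
  {1,2,3,4}  = {1,2,3} ∪ {2,4}
  {1,3,4,5}  = {3,4,5} ∪ {1,3,5}
  {2,3,4,5}  = {3,4,5} ∪ {2,4}
  [17 total]
Pass 3. New:
  {1}  = complement {2,3,4,5}
  {2}  = complement {1,3,4,5}
  {5}  = complement {1,2,3,4}
  {1,5}  = complement {2,3,4}
  {3,4}  = {3} ∪ {4}
  {3,5}  = complement {1,2,4}
  {2,4,5}  = {4,5} ∪ {2,4}
  [24 total]
Pass 4: +8 →
  {1,3}  = complement {2,4,5}
  {1,4}  = {4} ∪ {1}
  {2,3}  = {2} ∪ {3}
  {2,5}  = {2} ∪ {5}
  {1,2,5}  = complement {3,4}
  {1,3,4}  = {3,4} ∪ {1}
  {1,4,5}  = {4,5} ∪ {1,5}
  {2,3,5}  = {2} ∪ {3,5}
  [32 total]
Pass 5: closed — nothing new.

Therefore σ(ℰ) = { {}, {1}, {2}, {3}, {4}, {5}, {1,2}, {1,3}, {1,4}, {1,5}, {2,3}, {2,4}, {2,5}, {3,4}, {3,5}, {4,5}, {1,2,3}, {1,2,4}, {1,2,5}, {1,3,4}, {1,3,5}, {1,4,5}, {2,3,4}, {2,3,5}, {2,4,5}, {3,4,5}, {1,2,3,4}, {1,2,3,5}, {1,2,4,5}, {1,3,4,5}, {2,3,4,5}, X } (|σ(ℰ)| = 32).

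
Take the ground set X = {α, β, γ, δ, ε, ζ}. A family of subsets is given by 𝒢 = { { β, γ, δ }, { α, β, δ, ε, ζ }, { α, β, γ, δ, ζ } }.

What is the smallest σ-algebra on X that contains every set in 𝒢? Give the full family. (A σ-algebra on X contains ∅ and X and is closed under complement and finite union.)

Begin from { {  }, { β, γ, δ }, { α, β, γ, δ, ζ }, { α, β, δ, ε, ζ }, X } (that is, 𝒢 plus ∅ and X).
Step 1: +3 →
  { γ }  = { α, β, δ, ε, ζ }ᶜ
  { ε }  = { α, β, γ, δ, ζ }ᶜ
  { α, ε, ζ }  = { β, γ, δ }ᶜ
Step 2 (3 new):
  { γ, ε }  = { γ } ∪ { ε }
  { α, γ, ε, ζ }  = { γ } ∪ { α, ε, ζ }
  { β, γ, δ, ε }  = { β, γ, δ } ∪ { ε }
Step 3 adds 3:
  { α, ζ }  = { β, γ, δ, ε }ᶜ
  { β, δ }  = { α, γ, ε, ζ }ᶜ
  { α, β, δ, ζ }  = { γ, ε }ᶜ
Step 4: +2 →
  { α, γ, ζ }  = { γ } ∪ { α, ζ }
  { β, δ, ε }  = { β, δ } ∪ { ε }
Step 5: already closed under ᶜ and ∪.

Therefore σ(𝒢) = { {  }, { γ }, { ε }, { α, ζ }, { β, δ }, { γ, ε }, { α, γ, ζ }, { α, ε, ζ }, { β, γ, δ }, { β, δ, ε }, { α, β, δ, ζ }, { α, γ, ε, ζ }, { β, γ, δ, ε }, { α, β, γ, δ, ζ }, { α, β, δ, ε, ζ }, X } (|σ(𝒢)| = 16).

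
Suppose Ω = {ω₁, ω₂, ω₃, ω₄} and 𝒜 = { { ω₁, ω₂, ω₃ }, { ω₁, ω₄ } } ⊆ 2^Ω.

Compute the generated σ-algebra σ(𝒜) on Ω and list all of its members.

Seed the family with 𝒜 together with ∅ and Ω: { {}, { ω₁, ω₄ }, { ω₁, ω₂, ω₃ }, Ω }.
Step 1 (2 new):
  { ω₄ }  = { ω₁, ω₂, ω₃ }ᶜ
  { ω₂, ω₃ }  = { ω₁, ω₄ }ᶜ
  [6 total]
Step 2: 1 new —
  { ω₂, ω₃, ω₄ }  = { ω₂, ω₃ } ∪ { ω₄ }
  [7 total]
Step 3. New:
  { ω₁ }  = { ω₂, ω₃, ω₄ }ᶜ
  [8 total]
After Step 4 the family is unchanged; done.

Hence σ(𝒜) has 8 members: { {}, { ω₁ }, { ω₄ }, { ω₁, ω₄ }, { ω₂, ω₃ }, { ω₁, ω₂, ω₃ }, { ω₂, ω₃, ω₄ }, Ω }.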